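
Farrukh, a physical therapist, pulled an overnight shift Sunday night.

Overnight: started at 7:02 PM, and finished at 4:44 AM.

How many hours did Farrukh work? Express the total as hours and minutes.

9 h 42 min

Overnight: 7:02 PM → midnight = 4 h 58 min; midnight → 4:44 AM = 4 h 44 min; span 9 h 42 min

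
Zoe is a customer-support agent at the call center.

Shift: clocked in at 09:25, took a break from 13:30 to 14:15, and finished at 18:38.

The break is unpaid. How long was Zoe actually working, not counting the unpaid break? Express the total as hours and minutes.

Shift: 09:25–18:38 = 9 h 13 min; less 45 min break → 8 h 28 min

8 h 28 min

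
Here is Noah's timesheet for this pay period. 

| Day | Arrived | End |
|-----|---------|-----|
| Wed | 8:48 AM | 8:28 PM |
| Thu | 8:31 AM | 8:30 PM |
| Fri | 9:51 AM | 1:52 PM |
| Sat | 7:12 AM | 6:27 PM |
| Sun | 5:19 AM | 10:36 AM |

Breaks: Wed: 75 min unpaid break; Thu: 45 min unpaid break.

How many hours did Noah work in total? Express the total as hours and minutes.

42 h 12 min

Wed: 8:48 AM–8:28 PM = 11 h 40 min; less 75 min break → 10 h 25 min
Thu: 8:31 AM–8:30 PM = 11 h 59 min; less 45 min break → 11 h 14 min
Fri: 9:51 AM–1:52 PM = 4 h 1 min
Sat: 7:12 AM–6:27 PM = 11 h 15 min
Sun: 5:19 AM–10:36 AM = 5 h 17 min
Total: 10 h 25 min + 11 h 14 min + 4 h 1 min + 11 h 15 min + 5 h 17 min = 42 h 12 min.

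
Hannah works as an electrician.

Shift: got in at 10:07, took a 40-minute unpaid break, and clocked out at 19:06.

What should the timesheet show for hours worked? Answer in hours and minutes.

Shift: 10:07–19:06 = 8 h 59 min; less 40 min break → 8 h 19 min

8 h 19 min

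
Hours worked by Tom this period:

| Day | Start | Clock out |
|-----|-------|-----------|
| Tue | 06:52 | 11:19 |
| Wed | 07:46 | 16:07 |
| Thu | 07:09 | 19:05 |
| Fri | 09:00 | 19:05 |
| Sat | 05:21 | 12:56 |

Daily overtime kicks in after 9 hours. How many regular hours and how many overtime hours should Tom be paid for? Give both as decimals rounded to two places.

Regular 38.38 hours, overtime 4.02 hours

Tue: 06:52–11:19 = 4 h 27 min
Wed: 07:46–16:07 = 8 h 21 min
Thu: 07:09–19:05 = 11 h 56 min
Fri: 09:00–19:05 = 10 h 5 min
Sat: 05:21–12:56 = 7 h 35 min
Tue reg 4 h 27 min / OT 0 h 0 min; Wed reg 8 h 21 min / OT 0 h 0 min; Thu reg 9 h 0 min / OT 2 h 56 min; Fri reg 9 h 0 min / OT 1 h 5 min; Sat reg 7 h 35 min / OT 0 h 0 min.
Totals: regular 38 h 23 min, overtime 4 h 1 min.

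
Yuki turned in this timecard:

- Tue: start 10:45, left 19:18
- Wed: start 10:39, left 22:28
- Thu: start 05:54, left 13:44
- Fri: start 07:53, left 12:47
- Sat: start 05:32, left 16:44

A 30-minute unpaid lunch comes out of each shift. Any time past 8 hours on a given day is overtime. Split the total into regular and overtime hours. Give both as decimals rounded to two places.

Tue: 10:45–19:18 = 8 h 33 min; less 30 min break → 8 h 3 min
Wed: 10:39–22:28 = 11 h 49 min; less 30 min break → 11 h 19 min
Thu: 05:54–13:44 = 7 h 50 min; less 30 min break → 7 h 20 min
Fri: 07:53–12:47 = 4 h 54 min; less 30 min break → 4 h 24 min
Sat: 05:32–16:44 = 11 h 12 min; less 30 min break → 10 h 42 min
Tue reg 8 h 0 min / OT 0 h 3 min; Wed reg 8 h 0 min / OT 3 h 19 min; Thu reg 7 h 20 min / OT 0 h 0 min; Fri reg 4 h 24 min / OT 0 h 0 min; Sat reg 8 h 0 min / OT 2 h 42 min.
Totals: regular 35 h 44 min, overtime 6 h 4 min.

Regular 35.73 hours, overtime 6.07 hours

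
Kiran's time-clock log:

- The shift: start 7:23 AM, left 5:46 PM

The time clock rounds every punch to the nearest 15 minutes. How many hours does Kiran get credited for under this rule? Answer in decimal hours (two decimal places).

10.25 hours

The shift: in 7:23 AM→7:30 AM, out 5:46 PM→5:45 PM; 10 h 15 min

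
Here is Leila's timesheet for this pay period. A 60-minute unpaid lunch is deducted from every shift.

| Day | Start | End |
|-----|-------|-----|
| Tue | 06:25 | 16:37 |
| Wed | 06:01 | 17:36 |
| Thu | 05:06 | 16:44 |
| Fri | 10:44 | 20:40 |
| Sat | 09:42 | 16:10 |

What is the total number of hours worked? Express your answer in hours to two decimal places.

44.82 hours

Tue: 06:25–16:37 = 10 h 12 min; less 60 min break → 9 h 12 min
Wed: 06:01–17:36 = 11 h 35 min; less 60 min break → 10 h 35 min
Thu: 05:06–16:44 = 11 h 38 min; less 60 min break → 10 h 38 min
Fri: 10:44–20:40 = 9 h 56 min; less 60 min break → 8 h 56 min
Sat: 09:42–16:10 = 6 h 28 min; less 60 min break → 5 h 28 min
Total: 9 h 12 min + 10 h 35 min + 10 h 38 min + 8 h 56 min + 5 h 28 min = 44 h 49 min.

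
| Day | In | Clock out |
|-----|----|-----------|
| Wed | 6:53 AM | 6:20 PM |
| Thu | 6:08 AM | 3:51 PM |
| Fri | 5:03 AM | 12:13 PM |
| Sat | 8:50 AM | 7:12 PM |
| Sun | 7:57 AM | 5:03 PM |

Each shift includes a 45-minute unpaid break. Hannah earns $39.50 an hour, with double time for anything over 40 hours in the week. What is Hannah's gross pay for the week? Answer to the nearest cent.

Wed: 6:53 AM–6:20 PM = 11 h 27 min; less 45 min break → 10 h 42 min
Thu: 6:08 AM–3:51 PM = 9 h 43 min; less 45 min break → 8 h 58 min
Fri: 5:03 AM–12:13 PM = 7 h 10 min; less 45 min break → 6 h 25 min
Sat: 8:50 AM–7:12 PM = 10 h 22 min; less 45 min break → 9 h 37 min
Sun: 7:57 AM–5:03 PM = 9 h 6 min; less 45 min break → 8 h 21 min
Total worked: 44 h 3 min = 2643 min.
Regular 40 h 0 min = 2400 min at $39.50/h; overtime 4 h 3 min = 243 min at $79.00/h.
Pay = (2400 × $39.50 + 243 × $79.00) ÷ 60 = $1899.95.

$1899.95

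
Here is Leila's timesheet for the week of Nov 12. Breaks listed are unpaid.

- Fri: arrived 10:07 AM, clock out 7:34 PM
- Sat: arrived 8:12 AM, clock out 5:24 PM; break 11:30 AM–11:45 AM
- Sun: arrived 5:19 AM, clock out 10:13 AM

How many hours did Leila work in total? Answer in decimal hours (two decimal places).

Fri: 10:07 AM–7:34 PM = 9 h 27 min
Sat: 8:12 AM–5:24 PM = 9 h 12 min; less 15 min break → 8 h 57 min
Sun: 5:19 AM–10:13 AM = 4 h 54 min
Total: 9 h 27 min + 8 h 57 min + 4 h 54 min = 23 h 18 min.

23.30 hours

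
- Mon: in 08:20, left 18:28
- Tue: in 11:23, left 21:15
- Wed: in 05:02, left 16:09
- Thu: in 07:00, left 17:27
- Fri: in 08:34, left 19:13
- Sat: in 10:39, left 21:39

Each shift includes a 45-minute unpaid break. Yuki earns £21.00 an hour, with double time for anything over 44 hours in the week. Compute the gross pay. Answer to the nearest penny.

Mon: 08:20–18:28 = 10 h 8 min; less 45 min break → 9 h 23 min
Tue: 11:23–21:15 = 9 h 52 min; less 45 min break → 9 h 7 min
Wed: 05:02–16:09 = 11 h 7 min; less 45 min break → 10 h 22 min
Thu: 07:00–17:27 = 10 h 27 min; less 45 min break → 9 h 42 min
Fri: 08:34–19:13 = 10 h 39 min; less 45 min break → 9 h 54 min
Sat: 10:39–21:39 = 11 h 0 min; less 45 min break → 10 h 15 min
Total worked: 58 h 43 min = 3523 min.
Regular 44 h 0 min = 2640 min at £21.00/h; overtime 14 h 43 min = 883 min at £42.00/h.
Pay = (2640 × £21.00 + 883 × £42.00) ÷ 60 = £1542.10.

£1542.10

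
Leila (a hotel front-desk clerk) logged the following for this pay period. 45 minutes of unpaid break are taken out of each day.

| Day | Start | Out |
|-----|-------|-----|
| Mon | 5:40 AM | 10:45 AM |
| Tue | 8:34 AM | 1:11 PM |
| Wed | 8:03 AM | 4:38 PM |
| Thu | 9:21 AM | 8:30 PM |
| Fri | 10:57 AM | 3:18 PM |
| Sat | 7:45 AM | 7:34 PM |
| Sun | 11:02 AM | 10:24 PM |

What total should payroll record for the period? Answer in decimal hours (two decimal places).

Mon: 5:40 AM–10:45 AM = 5 h 5 min; less 45 min break → 4 h 20 min
Tue: 8:34 AM–1:11 PM = 4 h 37 min; less 45 min break → 3 h 52 min
Wed: 8:03 AM–4:38 PM = 8 h 35 min; less 45 min break → 7 h 50 min
Thu: 9:21 AM–8:30 PM = 11 h 9 min; less 45 min break → 10 h 24 min
Fri: 10:57 AM–3:18 PM = 4 h 21 min; less 45 min break → 3 h 36 min
Sat: 7:45 AM–7:34 PM = 11 h 49 min; less 45 min break → 11 h 4 min
Sun: 11:02 AM–10:24 PM = 11 h 22 min; less 45 min break → 10 h 37 min
Total: 4 h 20 min + 3 h 52 min + 7 h 50 min + 10 h 24 min + 3 h 36 min + 11 h 4 min + 10 h 37 min = 51 h 43 min.

51.72 hours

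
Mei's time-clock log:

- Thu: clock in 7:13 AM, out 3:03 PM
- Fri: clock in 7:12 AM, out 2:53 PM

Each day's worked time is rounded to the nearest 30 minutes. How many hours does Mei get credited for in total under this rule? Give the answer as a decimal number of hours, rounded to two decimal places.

Thu: 7:13 AM–3:03 PM = 7 h 50 min → rounds to 8 h 0 min
Fri: 7:12 AM–2:53 PM = 7 h 41 min → rounds to 7 h 30 min
Total credited: 15 h 30 min.

15.50 hours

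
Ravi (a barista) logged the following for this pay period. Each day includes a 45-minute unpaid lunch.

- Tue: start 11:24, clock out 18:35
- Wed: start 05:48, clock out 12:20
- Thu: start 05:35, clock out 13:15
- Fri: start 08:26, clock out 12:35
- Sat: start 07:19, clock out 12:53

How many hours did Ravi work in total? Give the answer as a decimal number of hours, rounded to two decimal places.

27.35 hours

Tue: 11:24–18:35 = 7 h 11 min; less 45 min break → 6 h 26 min
Wed: 05:48–12:20 = 6 h 32 min; less 45 min break → 5 h 47 min
Thu: 05:35–13:15 = 7 h 40 min; less 45 min break → 6 h 55 min
Fri: 08:26–12:35 = 4 h 9 min; less 45 min break → 3 h 24 min
Sat: 07:19–12:53 = 5 h 34 min; less 45 min break → 4 h 49 min
Total: 6 h 26 min + 5 h 47 min + 6 h 55 min + 3 h 24 min + 4 h 49 min = 27 h 21 min.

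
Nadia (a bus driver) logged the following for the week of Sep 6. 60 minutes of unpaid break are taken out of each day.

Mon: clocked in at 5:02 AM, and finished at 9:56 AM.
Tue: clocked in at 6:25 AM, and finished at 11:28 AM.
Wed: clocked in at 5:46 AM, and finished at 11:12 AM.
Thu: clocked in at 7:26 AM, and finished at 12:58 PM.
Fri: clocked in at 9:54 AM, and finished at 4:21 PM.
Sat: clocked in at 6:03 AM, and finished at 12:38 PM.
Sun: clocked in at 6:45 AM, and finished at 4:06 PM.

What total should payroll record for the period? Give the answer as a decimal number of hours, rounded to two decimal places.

Mon: 5:02 AM–9:56 AM = 4 h 54 min; less 60 min break → 3 h 54 min
Tue: 6:25 AM–11:28 AM = 5 h 3 min; less 60 min break → 4 h 3 min
Wed: 5:46 AM–11:12 AM = 5 h 26 min; less 60 min break → 4 h 26 min
Thu: 7:26 AM–12:58 PM = 5 h 32 min; less 60 min break → 4 h 32 min
Fri: 9:54 AM–4:21 PM = 6 h 27 min; less 60 min break → 5 h 27 min
Sat: 6:03 AM–12:38 PM = 6 h 35 min; less 60 min break → 5 h 35 min
Sun: 6:45 AM–4:06 PM = 9 h 21 min; less 60 min break → 8 h 21 min
Total: 3 h 54 min + 4 h 3 min + 4 h 26 min + 4 h 32 min + 5 h 27 min + 5 h 35 min + 8 h 21 min = 36 h 18 min.

36.30 hours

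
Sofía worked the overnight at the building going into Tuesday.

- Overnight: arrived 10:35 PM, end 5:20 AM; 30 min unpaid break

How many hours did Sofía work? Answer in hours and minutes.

6 h 15 min

Overnight: 10:35 PM → midnight = 1 h 25 min; midnight → 5:20 AM = 5 h 20 min; span 6 h 45 min; less 30 min break → 6 h 15 min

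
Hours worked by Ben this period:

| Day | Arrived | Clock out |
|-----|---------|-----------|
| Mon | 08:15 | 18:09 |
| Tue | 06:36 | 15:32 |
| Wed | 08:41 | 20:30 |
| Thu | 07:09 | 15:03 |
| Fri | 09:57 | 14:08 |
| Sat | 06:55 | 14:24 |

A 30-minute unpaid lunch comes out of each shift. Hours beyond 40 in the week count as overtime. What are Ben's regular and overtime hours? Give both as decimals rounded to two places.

Regular 40.00 hours, overtime 7.22 hours

Mon: 08:15–18:09 = 9 h 54 min; less 30 min break → 9 h 24 min
Tue: 06:36–15:32 = 8 h 56 min; less 30 min break → 8 h 26 min
Wed: 08:41–20:30 = 11 h 49 min; less 30 min break → 11 h 19 min
Thu: 07:09–15:03 = 7 h 54 min; less 30 min break → 7 h 24 min
Fri: 09:57–14:08 = 4 h 11 min; less 30 min break → 3 h 41 min
Sat: 06:55–14:24 = 7 h 29 min; less 30 min break → 6 h 59 min
Total worked: 47 h 13 min = 47.22 h.
Threshold 40 h → overtime 7 h 13 min, regular 40 h 0 min.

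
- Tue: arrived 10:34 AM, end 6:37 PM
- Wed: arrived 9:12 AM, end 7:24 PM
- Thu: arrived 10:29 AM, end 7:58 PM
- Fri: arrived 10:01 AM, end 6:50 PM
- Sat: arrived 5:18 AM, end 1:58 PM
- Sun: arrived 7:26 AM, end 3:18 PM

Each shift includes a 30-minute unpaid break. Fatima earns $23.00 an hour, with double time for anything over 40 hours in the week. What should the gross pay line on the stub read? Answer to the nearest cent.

Tue: 10:34 AM–6:37 PM = 8 h 3 min; less 30 min break → 7 h 33 min
Wed: 9:12 AM–7:24 PM = 10 h 12 min; less 30 min break → 9 h 42 min
Thu: 10:29 AM–7:58 PM = 9 h 29 min; less 30 min break → 8 h 59 min
Fri: 10:01 AM–6:50 PM = 8 h 49 min; less 30 min break → 8 h 19 min
Sat: 5:18 AM–1:58 PM = 8 h 40 min; less 30 min break → 8 h 10 min
Sun: 7:26 AM–3:18 PM = 7 h 52 min; less 30 min break → 7 h 22 min
Total worked: 50 h 5 min = 3005 min.
Regular 40 h 0 min = 2400 min at $23.00/h; overtime 10 h 5 min = 605 min at $46.00/h.
Pay = (2400 × $23.00 + 605 × $46.00) ÷ 60 = $1383.83.

$1383.83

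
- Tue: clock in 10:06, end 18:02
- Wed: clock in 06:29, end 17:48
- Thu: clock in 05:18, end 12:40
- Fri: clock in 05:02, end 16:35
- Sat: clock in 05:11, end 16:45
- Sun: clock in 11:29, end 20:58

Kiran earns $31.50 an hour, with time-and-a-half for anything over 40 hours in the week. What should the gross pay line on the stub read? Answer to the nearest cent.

$2167.99

Tue: 10:06–18:02 = 7 h 56 min
Wed: 06:29–17:48 = 11 h 19 min
Thu: 05:18–12:40 = 7 h 22 min
Fri: 05:02–16:35 = 11 h 33 min
Sat: 05:11–16:45 = 11 h 34 min
Sun: 11:29–20:58 = 9 h 29 min
Total worked: 59 h 13 min = 3553 min.
Regular 40 h 0 min = 2400 min at $31.50/h; overtime 19 h 13 min = 1153 min at $47.25/h.
Pay = (2400 × $31.50 + 1153 × $47.25) ÷ 60 = $2167.99.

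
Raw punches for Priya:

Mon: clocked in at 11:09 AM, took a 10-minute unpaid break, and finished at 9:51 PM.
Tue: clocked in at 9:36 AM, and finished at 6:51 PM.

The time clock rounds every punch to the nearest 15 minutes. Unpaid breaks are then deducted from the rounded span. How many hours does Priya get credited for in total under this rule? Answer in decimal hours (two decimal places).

19.58 hours

Mon: in 11:09 AM→11:15 AM, out 9:51 PM→9:45 PM; 10 h 30 min − 10 min = 10 h 20 min
Tue: in 9:36 AM→9:30 AM, out 6:51 PM→6:45 PM; 9 h 15 min
Total credited: 19 h 35 min.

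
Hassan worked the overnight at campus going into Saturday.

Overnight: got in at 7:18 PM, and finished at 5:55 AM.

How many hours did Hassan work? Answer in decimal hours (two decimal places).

Overnight: 7:18 PM → midnight = 4 h 42 min; midnight → 5:55 AM = 5 h 55 min; span 10 h 37 min

10.62 hours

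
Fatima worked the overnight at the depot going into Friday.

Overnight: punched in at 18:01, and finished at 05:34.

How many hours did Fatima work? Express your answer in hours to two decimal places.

11.55 hours

Overnight: 18:01 → midnight = 5 h 59 min; midnight → 05:34 = 5 h 34 min; span 11 h 33 min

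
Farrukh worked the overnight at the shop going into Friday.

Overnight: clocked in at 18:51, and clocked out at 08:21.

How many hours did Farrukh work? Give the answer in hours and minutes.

Overnight: 18:51 → midnight = 5 h 9 min; midnight → 08:21 = 8 h 21 min; span 13 h 30 min

13 h 30 min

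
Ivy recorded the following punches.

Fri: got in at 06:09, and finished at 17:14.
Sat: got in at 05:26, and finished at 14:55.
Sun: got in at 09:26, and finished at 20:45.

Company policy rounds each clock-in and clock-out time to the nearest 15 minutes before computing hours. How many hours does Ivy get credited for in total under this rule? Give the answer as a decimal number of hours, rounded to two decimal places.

Fri: in 06:09→06:15, out 17:14→17:15; 11 h 0 min
Sat: in 05:26→05:30, out 14:55→15:00; 9 h 30 min
Sun: in 09:26→09:30, out 20:45→20:45; 11 h 15 min
Total credited: 31 h 45 min.

31.75 hours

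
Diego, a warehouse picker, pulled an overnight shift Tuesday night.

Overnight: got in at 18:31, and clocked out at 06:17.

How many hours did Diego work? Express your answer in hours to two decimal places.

Overnight: 18:31 → midnight = 5 h 29 min; midnight → 06:17 = 6 h 17 min; span 11 h 46 min

11.77 hours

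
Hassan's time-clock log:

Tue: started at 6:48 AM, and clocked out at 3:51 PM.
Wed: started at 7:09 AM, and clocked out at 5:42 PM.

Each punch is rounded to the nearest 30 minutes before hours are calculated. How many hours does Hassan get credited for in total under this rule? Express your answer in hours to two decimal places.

19.50 hours

Tue: in 6:48 AM→7:00 AM, out 3:51 PM→4:00 PM; 9 h 0 min
Wed: in 7:09 AM→7:00 AM, out 5:42 PM→5:30 PM; 10 h 30 min
Total credited: 19 h 30 min.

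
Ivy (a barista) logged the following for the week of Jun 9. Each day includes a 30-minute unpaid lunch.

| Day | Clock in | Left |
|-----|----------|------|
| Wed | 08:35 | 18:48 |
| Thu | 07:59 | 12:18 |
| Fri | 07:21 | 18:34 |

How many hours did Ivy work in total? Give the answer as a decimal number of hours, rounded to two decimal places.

24.25 hours

Wed: 08:35–18:48 = 10 h 13 min; less 30 min break → 9 h 43 min
Thu: 07:59–12:18 = 4 h 19 min; less 30 min break → 3 h 49 min
Fri: 07:21–18:34 = 11 h 13 min; less 30 min break → 10 h 43 min
Total: 9 h 43 min + 3 h 49 min + 10 h 43 min = 24 h 15 min.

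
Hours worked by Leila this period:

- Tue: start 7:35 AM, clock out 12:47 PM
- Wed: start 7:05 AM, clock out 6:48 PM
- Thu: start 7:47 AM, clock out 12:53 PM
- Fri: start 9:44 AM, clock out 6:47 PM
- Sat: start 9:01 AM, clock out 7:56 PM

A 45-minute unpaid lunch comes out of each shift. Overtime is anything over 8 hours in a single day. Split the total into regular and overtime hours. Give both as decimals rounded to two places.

Tue: 7:35 AM–12:47 PM = 5 h 12 min; less 45 min break → 4 h 27 min
Wed: 7:05 AM–6:48 PM = 11 h 43 min; less 45 min break → 10 h 58 min
Thu: 7:47 AM–12:53 PM = 5 h 6 min; less 45 min break → 4 h 21 min
Fri: 9:44 AM–6:47 PM = 9 h 3 min; less 45 min break → 8 h 18 min
Sat: 9:01 AM–7:56 PM = 10 h 55 min; less 45 min break → 10 h 10 min
Tue reg 4 h 27 min / OT 0 h 0 min; Wed reg 8 h 0 min / OT 2 h 58 min; Thu reg 4 h 21 min / OT 0 h 0 min; Fri reg 8 h 0 min / OT 0 h 18 min; Sat reg 8 h 0 min / OT 2 h 10 min.
Totals: regular 32 h 48 min, overtime 5 h 26 min.

Regular 32.80 hours, overtime 5.43 hours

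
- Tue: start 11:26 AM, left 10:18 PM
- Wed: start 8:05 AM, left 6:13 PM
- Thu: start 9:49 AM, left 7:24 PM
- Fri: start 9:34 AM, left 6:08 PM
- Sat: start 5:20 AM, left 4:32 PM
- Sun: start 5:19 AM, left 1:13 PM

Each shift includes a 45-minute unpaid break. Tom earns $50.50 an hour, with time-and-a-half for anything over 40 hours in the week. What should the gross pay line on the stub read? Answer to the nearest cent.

Tue: 11:26 AM–10:18 PM = 10 h 52 min; less 45 min break → 10 h 7 min
Wed: 8:05 AM–6:13 PM = 10 h 8 min; less 45 min break → 9 h 23 min
Thu: 9:49 AM–7:24 PM = 9 h 35 min; less 45 min break → 8 h 50 min
Fri: 9:34 AM–6:08 PM = 8 h 34 min; less 45 min break → 7 h 49 min
Sat: 5:20 AM–4:32 PM = 11 h 12 min; less 45 min break → 10 h 27 min
Sun: 5:19 AM–1:13 PM = 7 h 54 min; less 45 min break → 7 h 9 min
Total worked: 53 h 45 min = 3225 min.
Regular 40 h 0 min = 2400 min at $50.50/h; overtime 13 h 45 min = 825 min at $75.75/h.
Pay = (2400 × $50.50 + 825 × $75.75) ÷ 60 = $3061.56.

$3061.56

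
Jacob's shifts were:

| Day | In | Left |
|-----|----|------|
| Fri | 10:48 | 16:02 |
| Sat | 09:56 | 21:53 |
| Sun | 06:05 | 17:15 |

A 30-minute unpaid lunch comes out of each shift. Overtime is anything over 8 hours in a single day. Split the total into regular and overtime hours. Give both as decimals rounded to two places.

Regular 20.73 hours, overtime 6.12 hours

Fri: 10:48–16:02 = 5 h 14 min; less 30 min break → 4 h 44 min
Sat: 09:56–21:53 = 11 h 57 min; less 30 min break → 11 h 27 min
Sun: 06:05–17:15 = 11 h 10 min; less 30 min break → 10 h 40 min
Fri reg 4 h 44 min / OT 0 h 0 min; Sat reg 8 h 0 min / OT 3 h 27 min; Sun reg 8 h 0 min / OT 2 h 40 min.
Totals: regular 20 h 44 min, overtime 6 h 7 min.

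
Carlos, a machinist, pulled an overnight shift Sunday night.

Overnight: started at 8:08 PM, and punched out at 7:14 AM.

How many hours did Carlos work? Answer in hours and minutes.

11 h 6 min

Overnight: 8:08 PM → midnight = 3 h 52 min; midnight → 7:14 AM = 7 h 14 min; span 11 h 6 min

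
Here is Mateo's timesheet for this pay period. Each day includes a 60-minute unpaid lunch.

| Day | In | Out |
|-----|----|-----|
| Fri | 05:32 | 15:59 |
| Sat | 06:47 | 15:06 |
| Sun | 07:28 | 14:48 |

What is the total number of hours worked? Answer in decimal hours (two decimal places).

23.10 hours

Fri: 05:32–15:59 = 10 h 27 min; less 60 min break → 9 h 27 min
Sat: 06:47–15:06 = 8 h 19 min; less 60 min break → 7 h 19 min
Sun: 07:28–14:48 = 7 h 20 min; less 60 min break → 6 h 20 min
Total: 9 h 27 min + 7 h 19 min + 6 h 20 min = 23 h 6 min.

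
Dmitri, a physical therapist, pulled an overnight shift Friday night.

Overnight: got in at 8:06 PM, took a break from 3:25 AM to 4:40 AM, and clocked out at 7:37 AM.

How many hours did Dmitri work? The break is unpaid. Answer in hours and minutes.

10 h 16 min

Overnight: 8:06 PM → midnight = 3 h 54 min; midnight → 7:37 AM = 7 h 37 min; span 11 h 31 min; less 75 min break → 10 h 16 min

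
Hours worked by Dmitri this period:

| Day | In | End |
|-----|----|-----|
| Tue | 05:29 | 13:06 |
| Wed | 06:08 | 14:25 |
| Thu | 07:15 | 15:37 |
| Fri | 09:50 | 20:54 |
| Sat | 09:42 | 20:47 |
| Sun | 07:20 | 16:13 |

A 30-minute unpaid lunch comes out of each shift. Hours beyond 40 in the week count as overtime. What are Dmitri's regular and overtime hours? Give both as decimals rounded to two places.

Regular 40.00 hours, overtime 12.30 hours

Tue: 05:29–13:06 = 7 h 37 min; less 30 min break → 7 h 7 min
Wed: 06:08–14:25 = 8 h 17 min; less 30 min break → 7 h 47 min
Thu: 07:15–15:37 = 8 h 22 min; less 30 min break → 7 h 52 min
Fri: 09:50–20:54 = 11 h 4 min; less 30 min break → 10 h 34 min
Sat: 09:42–20:47 = 11 h 5 min; less 30 min break → 10 h 35 min
Sun: 07:20–16:13 = 8 h 53 min; less 30 min break → 8 h 23 min
Total worked: 52 h 18 min = 52.30 h.
Threshold 40 h → overtime 12 h 18 min, regular 40 h 0 min.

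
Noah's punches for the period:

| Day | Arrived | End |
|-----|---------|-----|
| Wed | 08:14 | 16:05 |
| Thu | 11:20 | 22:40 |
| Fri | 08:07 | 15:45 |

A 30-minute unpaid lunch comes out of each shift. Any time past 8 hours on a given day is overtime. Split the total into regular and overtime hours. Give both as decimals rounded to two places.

Regular 22.48 hours, overtime 2.83 hours

Wed: 08:14–16:05 = 7 h 51 min; less 30 min break → 7 h 21 min
Thu: 11:20–22:40 = 11 h 20 min; less 30 min break → 10 h 50 min
Fri: 08:07–15:45 = 7 h 38 min; less 30 min break → 7 h 8 min
Wed reg 7 h 21 min / OT 0 h 0 min; Thu reg 8 h 0 min / OT 2 h 50 min; Fri reg 7 h 8 min / OT 0 h 0 min.
Totals: regular 22 h 29 min, overtime 2 h 50 min.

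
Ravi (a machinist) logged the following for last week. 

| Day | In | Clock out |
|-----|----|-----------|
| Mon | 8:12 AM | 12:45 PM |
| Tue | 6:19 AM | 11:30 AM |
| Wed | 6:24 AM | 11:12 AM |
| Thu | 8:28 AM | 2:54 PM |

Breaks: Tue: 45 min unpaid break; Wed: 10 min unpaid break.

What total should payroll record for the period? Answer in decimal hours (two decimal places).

Mon: 8:12 AM–12:45 PM = 4 h 33 min
Tue: 6:19 AM–11:30 AM = 5 h 11 min; less 45 min break → 4 h 26 min
Wed: 6:24 AM–11:12 AM = 4 h 48 min; less 10 min break → 4 h 38 min
Thu: 8:28 AM–2:54 PM = 6 h 26 min
Total: 4 h 33 min + 4 h 26 min + 4 h 38 min + 6 h 26 min = 20 h 3 min.

20.05 hours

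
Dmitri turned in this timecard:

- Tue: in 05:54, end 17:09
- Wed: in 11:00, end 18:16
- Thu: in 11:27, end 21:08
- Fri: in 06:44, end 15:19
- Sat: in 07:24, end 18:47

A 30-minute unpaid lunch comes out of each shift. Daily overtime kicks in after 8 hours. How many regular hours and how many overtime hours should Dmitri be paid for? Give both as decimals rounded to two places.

Regular 38.77 hours, overtime 6.90 hours

Tue: 05:54–17:09 = 11 h 15 min; less 30 min break → 10 h 45 min
Wed: 11:00–18:16 = 7 h 16 min; less 30 min break → 6 h 46 min
Thu: 11:27–21:08 = 9 h 41 min; less 30 min break → 9 h 11 min
Fri: 06:44–15:19 = 8 h 35 min; less 30 min break → 8 h 5 min
Sat: 07:24–18:47 = 11 h 23 min; less 30 min break → 10 h 53 min
Tue reg 8 h 0 min / OT 2 h 45 min; Wed reg 6 h 46 min / OT 0 h 0 min; Thu reg 8 h 0 min / OT 1 h 11 min; Fri reg 8 h 0 min / OT 0 h 5 min; Sat reg 8 h 0 min / OT 2 h 53 min.
Totals: regular 38 h 46 min, overtime 6 h 54 min.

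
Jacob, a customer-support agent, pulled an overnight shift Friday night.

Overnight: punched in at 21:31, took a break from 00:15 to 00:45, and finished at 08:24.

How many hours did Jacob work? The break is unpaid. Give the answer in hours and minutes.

Overnight: 21:31 → midnight = 2 h 29 min; midnight → 08:24 = 8 h 24 min; span 10 h 53 min; less 30 min break → 10 h 23 min

10 h 23 min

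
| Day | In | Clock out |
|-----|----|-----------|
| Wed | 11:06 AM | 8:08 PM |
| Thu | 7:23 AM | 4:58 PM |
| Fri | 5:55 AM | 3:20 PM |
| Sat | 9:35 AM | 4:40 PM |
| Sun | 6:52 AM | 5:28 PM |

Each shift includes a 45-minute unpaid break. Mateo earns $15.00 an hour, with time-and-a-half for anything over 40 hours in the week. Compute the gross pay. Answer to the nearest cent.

Wed: 11:06 AM–8:08 PM = 9 h 2 min; less 45 min break → 8 h 17 min
Thu: 7:23 AM–4:58 PM = 9 h 35 min; less 45 min break → 8 h 50 min
Fri: 5:55 AM–3:20 PM = 9 h 25 min; less 45 min break → 8 h 40 min
Sat: 9:35 AM–4:40 PM = 7 h 5 min; less 45 min break → 6 h 20 min
Sun: 6:52 AM–5:28 PM = 10 h 36 min; less 45 min break → 9 h 51 min
Total worked: 41 h 58 min = 2518 min.
Regular 40 h 0 min = 2400 min at $15.00/h; overtime 1 h 58 min = 118 min at $22.50/h.
Pay = (2400 × $15.00 + 118 × $22.50) ÷ 60 = $644.25.

$644.25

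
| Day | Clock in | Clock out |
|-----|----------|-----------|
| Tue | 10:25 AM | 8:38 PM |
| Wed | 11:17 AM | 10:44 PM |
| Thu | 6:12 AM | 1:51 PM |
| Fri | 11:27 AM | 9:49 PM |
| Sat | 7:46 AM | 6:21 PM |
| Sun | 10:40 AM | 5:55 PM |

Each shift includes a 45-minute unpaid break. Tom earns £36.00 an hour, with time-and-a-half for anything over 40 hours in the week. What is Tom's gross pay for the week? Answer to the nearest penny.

Tue: 10:25 AM–8:38 PM = 10 h 13 min; less 45 min break → 9 h 28 min
Wed: 11:17 AM–10:44 PM = 11 h 27 min; less 45 min break → 10 h 42 min
Thu: 6:12 AM–1:51 PM = 7 h 39 min; less 45 min break → 6 h 54 min
Fri: 11:27 AM–9:49 PM = 10 h 22 min; less 45 min break → 9 h 37 min
Sat: 7:46 AM–6:21 PM = 10 h 35 min; less 45 min break → 9 h 50 min
Sun: 10:40 AM–5:55 PM = 7 h 15 min; less 45 min break → 6 h 30 min
Total worked: 53 h 1 min = 3181 min.
Regular 40 h 0 min = 2400 min at £36.00/h; overtime 13 h 1 min = 781 min at £54.00/h.
Pay = (2400 × £36.00 + 781 × £54.00) ÷ 60 = £2142.90.

£2142.90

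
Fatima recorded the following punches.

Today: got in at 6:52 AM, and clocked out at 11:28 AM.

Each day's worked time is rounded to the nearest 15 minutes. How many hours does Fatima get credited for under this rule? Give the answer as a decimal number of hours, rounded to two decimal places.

Today: 6:52 AM–11:28 AM = 4 h 36 min → rounds to 4 h 30 min

4.50 hours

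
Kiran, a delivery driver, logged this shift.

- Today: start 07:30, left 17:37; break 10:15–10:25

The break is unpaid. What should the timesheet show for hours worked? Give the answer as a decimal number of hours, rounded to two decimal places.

Today: 07:30–17:37 = 10 h 7 min; less 10 min break → 9 h 57 min

9.95 hours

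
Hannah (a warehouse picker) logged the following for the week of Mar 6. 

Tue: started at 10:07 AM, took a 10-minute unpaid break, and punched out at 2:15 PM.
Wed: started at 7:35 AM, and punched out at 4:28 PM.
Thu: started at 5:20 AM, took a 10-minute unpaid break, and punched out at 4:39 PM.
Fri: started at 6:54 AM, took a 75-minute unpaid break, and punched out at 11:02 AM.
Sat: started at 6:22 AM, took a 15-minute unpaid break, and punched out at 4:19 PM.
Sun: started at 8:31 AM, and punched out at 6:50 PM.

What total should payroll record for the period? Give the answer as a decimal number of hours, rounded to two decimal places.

46.90 hours

Tue: 10:07 AM–2:15 PM = 4 h 8 min; less 10 min break → 3 h 58 min
Wed: 7:35 AM–4:28 PM = 8 h 53 min
Thu: 5:20 AM–4:39 PM = 11 h 19 min; less 10 min break → 11 h 9 min
Fri: 6:54 AM–11:02 AM = 4 h 8 min; less 75 min break → 2 h 53 min
Sat: 6:22 AM–4:19 PM = 9 h 57 min; less 15 min break → 9 h 42 min
Sun: 8:31 AM–6:50 PM = 10 h 19 min
Total: 3 h 58 min + 8 h 53 min + 11 h 9 min + 2 h 53 min + 9 h 42 min + 10 h 19 min = 46 h 54 min.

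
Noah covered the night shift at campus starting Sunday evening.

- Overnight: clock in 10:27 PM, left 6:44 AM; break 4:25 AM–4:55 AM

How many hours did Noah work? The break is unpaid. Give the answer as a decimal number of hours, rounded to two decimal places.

7.78 hours

Overnight: 10:27 PM → midnight = 1 h 33 min; midnight → 6:44 AM = 6 h 44 min; span 8 h 17 min; less 30 min break → 7 h 47 min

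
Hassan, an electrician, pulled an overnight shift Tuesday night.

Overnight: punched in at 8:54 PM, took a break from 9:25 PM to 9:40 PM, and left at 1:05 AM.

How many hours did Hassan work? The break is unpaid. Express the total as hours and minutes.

3 h 56 min

Overnight: 8:54 PM → midnight = 3 h 6 min; midnight → 1:05 AM = 1 h 5 min; span 4 h 11 min; less 15 min break → 3 h 56 min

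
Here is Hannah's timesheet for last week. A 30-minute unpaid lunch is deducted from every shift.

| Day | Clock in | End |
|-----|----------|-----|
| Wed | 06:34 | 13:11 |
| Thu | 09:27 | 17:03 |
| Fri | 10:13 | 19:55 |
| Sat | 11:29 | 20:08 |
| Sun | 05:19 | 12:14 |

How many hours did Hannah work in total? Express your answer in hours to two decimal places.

Wed: 06:34–13:11 = 6 h 37 min; less 30 min break → 6 h 7 min
Thu: 09:27–17:03 = 7 h 36 min; less 30 min break → 7 h 6 min
Fri: 10:13–19:55 = 9 h 42 min; less 30 min break → 9 h 12 min
Sat: 11:29–20:08 = 8 h 39 min; less 30 min break → 8 h 9 min
Sun: 05:19–12:14 = 6 h 55 min; less 30 min break → 6 h 25 min
Total: 6 h 7 min + 7 h 6 min + 9 h 12 min + 8 h 9 min + 6 h 25 min = 36 h 59 min.

36.98 hours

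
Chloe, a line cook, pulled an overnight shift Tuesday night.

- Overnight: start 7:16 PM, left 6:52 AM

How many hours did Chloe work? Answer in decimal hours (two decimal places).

Overnight: 7:16 PM → midnight = 4 h 44 min; midnight → 6:52 AM = 6 h 52 min; span 11 h 36 min

11.60 hours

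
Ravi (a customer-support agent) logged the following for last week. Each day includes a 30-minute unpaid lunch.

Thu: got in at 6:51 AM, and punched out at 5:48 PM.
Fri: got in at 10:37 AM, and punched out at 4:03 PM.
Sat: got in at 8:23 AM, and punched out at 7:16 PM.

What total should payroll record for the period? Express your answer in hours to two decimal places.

25.77 hours

Thu: 6:51 AM–5:48 PM = 10 h 57 min; less 30 min break → 10 h 27 min
Fri: 10:37 AM–4:03 PM = 5 h 26 min; less 30 min break → 4 h 56 min
Sat: 8:23 AM–7:16 PM = 10 h 53 min; less 30 min break → 10 h 23 min
Total: 10 h 27 min + 4 h 56 min + 10 h 23 min = 25 h 46 min.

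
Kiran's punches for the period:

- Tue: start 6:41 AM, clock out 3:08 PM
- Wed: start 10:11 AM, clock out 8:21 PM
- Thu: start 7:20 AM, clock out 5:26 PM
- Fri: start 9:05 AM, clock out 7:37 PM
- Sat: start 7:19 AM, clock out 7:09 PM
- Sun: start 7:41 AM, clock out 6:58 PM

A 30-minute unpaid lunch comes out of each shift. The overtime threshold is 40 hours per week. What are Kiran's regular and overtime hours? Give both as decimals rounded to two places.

Regular 40.00 hours, overtime 19.37 hours

Tue: 6:41 AM–3:08 PM = 8 h 27 min; less 30 min break → 7 h 57 min
Wed: 10:11 AM–8:21 PM = 10 h 10 min; less 30 min break → 9 h 40 min
Thu: 7:20 AM–5:26 PM = 10 h 6 min; less 30 min break → 9 h 36 min
Fri: 9:05 AM–7:37 PM = 10 h 32 min; less 30 min break → 10 h 2 min
Sat: 7:19 AM–7:09 PM = 11 h 50 min; less 30 min break → 11 h 20 min
Sun: 7:41 AM–6:58 PM = 11 h 17 min; less 30 min break → 10 h 47 min
Total worked: 59 h 22 min = 59.37 h.
Threshold 40 h → overtime 19 h 22 min, regular 40 h 0 min.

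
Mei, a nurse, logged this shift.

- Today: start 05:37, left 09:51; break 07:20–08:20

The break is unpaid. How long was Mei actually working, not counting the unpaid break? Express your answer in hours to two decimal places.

3.23 hours

Today: 05:37–09:51 = 4 h 14 min; less 60 min break → 3 h 14 min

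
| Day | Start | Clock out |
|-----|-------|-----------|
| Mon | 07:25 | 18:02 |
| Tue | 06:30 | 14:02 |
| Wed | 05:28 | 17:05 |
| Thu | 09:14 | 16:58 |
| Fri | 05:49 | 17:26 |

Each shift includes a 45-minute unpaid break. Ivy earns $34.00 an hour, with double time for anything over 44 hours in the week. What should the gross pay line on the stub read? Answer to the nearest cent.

Mon: 07:25–18:02 = 10 h 37 min; less 45 min break → 9 h 52 min
Tue: 06:30–14:02 = 7 h 32 min; less 45 min break → 6 h 47 min
Wed: 05:28–17:05 = 11 h 37 min; less 45 min break → 10 h 52 min
Thu: 09:14–16:58 = 7 h 44 min; less 45 min break → 6 h 59 min
Fri: 05:49–17:26 = 11 h 37 min; less 45 min break → 10 h 52 min
Total worked: 45 h 22 min = 2722 min.
Regular 44 h 0 min = 2640 min at $34.00/h; overtime 1 h 22 min = 82 min at $68.00/h.
Pay = (2640 × $34.00 + 82 × $68.00) ÷ 60 = $1588.93.

$1588.93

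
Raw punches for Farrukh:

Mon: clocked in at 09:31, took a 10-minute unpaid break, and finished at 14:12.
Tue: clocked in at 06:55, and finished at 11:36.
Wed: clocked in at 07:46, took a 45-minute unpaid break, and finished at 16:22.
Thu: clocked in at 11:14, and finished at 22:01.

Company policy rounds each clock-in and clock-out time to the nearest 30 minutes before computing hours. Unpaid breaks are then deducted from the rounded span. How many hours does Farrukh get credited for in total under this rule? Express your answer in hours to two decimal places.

27.58 hours

Mon: in 09:31→09:30, out 14:12→14:00; 4 h 30 min − 10 min = 4 h 20 min
Tue: in 06:55→07:00, out 11:36→11:30; 4 h 30 min
Wed: in 07:46→08:00, out 16:22→16:30; 8 h 30 min − 45 min = 7 h 45 min
Thu: in 11:14→11:00, out 22:01→22:00; 11 h 0 min
Total credited: 27 h 35 min.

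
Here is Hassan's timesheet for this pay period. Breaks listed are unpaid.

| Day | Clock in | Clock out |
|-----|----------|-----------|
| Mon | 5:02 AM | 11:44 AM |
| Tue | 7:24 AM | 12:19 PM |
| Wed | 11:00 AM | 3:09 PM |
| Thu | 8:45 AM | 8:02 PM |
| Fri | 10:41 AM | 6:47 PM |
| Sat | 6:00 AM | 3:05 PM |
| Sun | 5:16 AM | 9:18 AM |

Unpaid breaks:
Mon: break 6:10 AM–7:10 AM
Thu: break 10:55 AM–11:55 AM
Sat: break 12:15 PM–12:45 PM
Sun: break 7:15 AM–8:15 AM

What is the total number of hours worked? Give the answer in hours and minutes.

Mon: 5:02 AM–11:44 AM = 6 h 42 min; less 60 min break → 5 h 42 min
Tue: 7:24 AM–12:19 PM = 4 h 55 min
Wed: 11:00 AM–3:09 PM = 4 h 9 min
Thu: 8:45 AM–8:02 PM = 11 h 17 min; less 60 min break → 10 h 17 min
Fri: 10:41 AM–6:47 PM = 8 h 6 min
Sat: 6:00 AM–3:05 PM = 9 h 5 min; less 30 min break → 8 h 35 min
Sun: 5:16 AM–9:18 AM = 4 h 2 min; less 60 min break → 3 h 2 min
Total: 5 h 42 min + 4 h 55 min + 4 h 9 min + 10 h 17 min + 8 h 6 min + 8 h 35 min + 3 h 2 min = 44 h 46 min.

44 h 46 min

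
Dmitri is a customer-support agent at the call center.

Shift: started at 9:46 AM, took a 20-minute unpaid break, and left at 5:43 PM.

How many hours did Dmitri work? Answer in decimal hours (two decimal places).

7.62 hours

Shift: 9:46 AM–5:43 PM = 7 h 57 min; less 20 min break → 7 h 37 min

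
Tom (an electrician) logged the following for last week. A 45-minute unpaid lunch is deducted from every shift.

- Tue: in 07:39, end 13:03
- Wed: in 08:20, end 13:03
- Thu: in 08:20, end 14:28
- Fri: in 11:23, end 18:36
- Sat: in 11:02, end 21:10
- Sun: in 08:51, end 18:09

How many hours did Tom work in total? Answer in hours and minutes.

Tue: 07:39–13:03 = 5 h 24 min; less 45 min break → 4 h 39 min
Wed: 08:20–13:03 = 4 h 43 min; less 45 min break → 3 h 58 min
Thu: 08:20–14:28 = 6 h 8 min; less 45 min break → 5 h 23 min
Fri: 11:23–18:36 = 7 h 13 min; less 45 min break → 6 h 28 min
Sat: 11:02–21:10 = 10 h 8 min; less 45 min break → 9 h 23 min
Sun: 08:51–18:09 = 9 h 18 min; less 45 min break → 8 h 33 min
Total: 4 h 39 min + 3 h 58 min + 5 h 23 min + 6 h 28 min + 9 h 23 min + 8 h 33 min = 38 h 24 min.

38 h 24 min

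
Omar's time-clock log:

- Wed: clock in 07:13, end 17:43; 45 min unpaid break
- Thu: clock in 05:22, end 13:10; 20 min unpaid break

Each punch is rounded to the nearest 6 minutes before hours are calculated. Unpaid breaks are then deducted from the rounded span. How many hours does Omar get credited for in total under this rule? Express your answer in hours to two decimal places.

17.22 hours

Wed: in 07:13→07:12, out 17:43→17:42; 10 h 30 min − 45 min = 9 h 45 min
Thu: in 05:22→05:24, out 13:10→13:12; 7 h 48 min − 20 min = 7 h 28 min
Total credited: 17 h 13 min.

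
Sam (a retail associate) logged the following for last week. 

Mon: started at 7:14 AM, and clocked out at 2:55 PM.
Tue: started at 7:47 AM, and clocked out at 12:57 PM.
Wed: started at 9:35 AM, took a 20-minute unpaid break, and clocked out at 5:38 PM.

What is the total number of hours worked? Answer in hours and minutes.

Mon: 7:14 AM–2:55 PM = 7 h 41 min
Tue: 7:47 AM–12:57 PM = 5 h 10 min
Wed: 9:35 AM–5:38 PM = 8 h 3 min; less 20 min break → 7 h 43 min
Total: 7 h 41 min + 5 h 10 min + 7 h 43 min = 20 h 34 min.

20 h 34 min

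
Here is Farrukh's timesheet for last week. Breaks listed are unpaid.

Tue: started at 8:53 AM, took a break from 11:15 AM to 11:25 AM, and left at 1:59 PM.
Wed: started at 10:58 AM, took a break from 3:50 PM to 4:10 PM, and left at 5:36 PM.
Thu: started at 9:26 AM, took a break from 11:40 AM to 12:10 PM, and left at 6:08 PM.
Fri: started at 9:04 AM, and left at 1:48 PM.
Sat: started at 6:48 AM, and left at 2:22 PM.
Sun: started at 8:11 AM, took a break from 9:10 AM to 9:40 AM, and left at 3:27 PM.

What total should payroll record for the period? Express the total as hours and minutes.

Tue: 8:53 AM–1:59 PM = 5 h 6 min; less 10 min break → 4 h 56 min
Wed: 10:58 AM–5:36 PM = 6 h 38 min; less 20 min break → 6 h 18 min
Thu: 9:26 AM–6:08 PM = 8 h 42 min; less 30 min break → 8 h 12 min
Fri: 9:04 AM–1:48 PM = 4 h 44 min
Sat: 6:48 AM–2:22 PM = 7 h 34 min
Sun: 8:11 AM–3:27 PM = 7 h 16 min; less 30 min break → 6 h 46 min
Total: 4 h 56 min + 6 h 18 min + 8 h 12 min + 4 h 44 min + 7 h 34 min + 6 h 46 min = 38 h 30 min.

38 h 30 min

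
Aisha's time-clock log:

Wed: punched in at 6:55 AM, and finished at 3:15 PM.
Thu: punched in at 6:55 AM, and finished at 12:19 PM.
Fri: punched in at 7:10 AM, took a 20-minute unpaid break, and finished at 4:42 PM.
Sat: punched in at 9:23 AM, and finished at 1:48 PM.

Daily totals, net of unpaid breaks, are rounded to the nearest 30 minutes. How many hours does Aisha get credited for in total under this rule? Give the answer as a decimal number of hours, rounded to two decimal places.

Wed: 6:55 AM–3:15 PM = 8 h 20 min → rounds to 8 h 30 min
Thu: 6:55 AM–12:19 PM = 5 h 24 min → rounds to 5 h 30 min
Fri: 7:10 AM–4:42 PM = 9 h 32 min − 20 min = 9 h 12 min → rounds to 9 h 0 min
Sat: 9:23 AM–1:48 PM = 4 h 25 min → rounds to 4 h 30 min
Total credited: 27 h 30 min.

27.50 hours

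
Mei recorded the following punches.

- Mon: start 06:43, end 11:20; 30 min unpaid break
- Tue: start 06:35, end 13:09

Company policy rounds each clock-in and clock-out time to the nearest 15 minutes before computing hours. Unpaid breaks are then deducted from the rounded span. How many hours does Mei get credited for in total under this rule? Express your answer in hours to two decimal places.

Mon: in 06:43→06:45, out 11:20→11:15; 4 h 30 min − 30 min = 4 h 0 min
Tue: in 06:35→06:30, out 13:09→13:15; 6 h 45 min
Total credited: 10 h 45 min.

10.75 hours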